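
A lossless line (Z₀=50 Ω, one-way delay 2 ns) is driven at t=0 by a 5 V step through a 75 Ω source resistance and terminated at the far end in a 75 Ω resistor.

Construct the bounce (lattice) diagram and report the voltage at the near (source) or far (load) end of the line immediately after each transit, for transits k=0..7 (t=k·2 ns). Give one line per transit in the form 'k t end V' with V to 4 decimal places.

Γ_L=0.200000, Γ_S=0.200000; launch V₁=5·50/125=2.000000
k=0 src: V=2.0000
k=1 load: inc=2.000000, refl=2.000000·0.200000=0.4000; V=0.000000+2.000000+0.400000=2.4000
k=2 src: inc=0.400000, refl=0.400000·0.200000=0.0800; V=2.000000+0.400000+0.080000=2.4800
k=3 load: inc=0.080000, refl=0.080000·0.200000=0.0160; V=2.400000+0.080000+0.016000=2.4960
k=4 src: inc=0.016000, refl=0.016000·0.200000=0.0032; V=2.480000+0.016000+0.003200=2.4992
k=5 load: inc=0.003200, refl=0.003200·0.200000=0.0006; V=2.496000+0.003200+0.000640=2.4998
k=6 src: inc=0.000640, refl=0.000640·0.200000=0.0001; V=2.499200+0.000640+0.000128=2.5000
k=7 load: inc=0.000128, refl=0.000128·0.200000=0.0000; V=2.499840+0.000128+0.000026=2.5000

0 0 source 2.0000
1 2 load 2.4000
2 4 source 2.4800
3 6 load 2.4960
4 8 source 2.4992
5 10 load 2.4998
6 12 source 2.5000
7 14 load 2.5000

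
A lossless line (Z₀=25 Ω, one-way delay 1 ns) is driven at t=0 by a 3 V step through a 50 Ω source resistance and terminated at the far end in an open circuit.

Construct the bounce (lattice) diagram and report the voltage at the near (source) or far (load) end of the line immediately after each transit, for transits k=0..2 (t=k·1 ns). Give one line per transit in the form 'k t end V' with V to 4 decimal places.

0 0 source 1.0000
1 1 load 2.0000
2 2 source 2.3333

Γ_L=1.000000, Γ_S=0.333333; launch V₁=3·25/75=1.000000
k=0 src: V=1.0000
k=1 load: inc=1.000000, refl=1.000000·1.000000=1.0000; V=0.000000+1.000000+1.000000=2.0000
k=2 src: inc=1.000000, refl=1.000000·0.333333=0.3333; V=1.000000+1.000000+0.333333=2.3333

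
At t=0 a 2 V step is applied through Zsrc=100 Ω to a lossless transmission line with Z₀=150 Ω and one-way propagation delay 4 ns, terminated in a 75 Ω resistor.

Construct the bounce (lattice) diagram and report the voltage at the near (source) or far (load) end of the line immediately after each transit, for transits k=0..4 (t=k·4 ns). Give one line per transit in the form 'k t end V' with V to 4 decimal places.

0 0 source 1.2000
1 4 load 0.8000
2 8 source 0.8800
3 12 load 0.8533
4 16 source 0.8587

Γ_L=-0.333333, Γ_S=-0.200000; launch V₁=2·150/250=1.200000
k=0 src: V=1.2000
k=1 load: inc=1.200000, refl=1.200000·-0.333333=-0.4000; V=0.000000+1.200000+-0.400000=0.8000
k=2 src: inc=-0.400000, refl=-0.400000·-0.200000=0.0800; V=1.200000+-0.400000+0.080000=0.8800
k=3 load: inc=0.080000, refl=0.080000·-0.333333=-0.0267; V=0.800000+0.080000+-0.026667=0.8533
k=4 src: inc=-0.026667, refl=-0.026667·-0.200000=0.0053; V=0.880000+-0.026667+0.005333=0.8587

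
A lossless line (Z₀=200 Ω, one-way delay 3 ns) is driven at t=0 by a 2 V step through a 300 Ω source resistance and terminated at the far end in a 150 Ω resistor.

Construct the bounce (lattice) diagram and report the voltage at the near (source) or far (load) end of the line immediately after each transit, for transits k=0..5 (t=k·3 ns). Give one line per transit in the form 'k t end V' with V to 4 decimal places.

Γ_L=-0.142857, Γ_S=0.200000; launch V₁=2·200/500=0.800000
k=0 src: V=0.8000
k=1 load: inc=0.800000, refl=0.800000·-0.142857=-0.1143; V=0.000000+0.800000+-0.114286=0.6857
k=2 src: inc=-0.114286, refl=-0.114286·0.200000=-0.0229; V=0.800000+-0.114286+-0.022857=0.6629
k=3 load: inc=-0.022857, refl=-0.022857·-0.142857=0.0033; V=0.685714+-0.022857+0.003265=0.6661
k=4 src: inc=0.003265, refl=0.003265·0.200000=0.0007; V=0.662857+0.003265+0.000653=0.6668
k=5 load: inc=0.000653, refl=0.000653·-0.142857=-0.0001; V=0.666122+0.000653+-0.000093=0.6667

0 0 source 0.8000
1 3 load 0.6857
2 6 source 0.6629
3 9 load 0.6661
4 12 source 0.6668
5 15 load 0.6667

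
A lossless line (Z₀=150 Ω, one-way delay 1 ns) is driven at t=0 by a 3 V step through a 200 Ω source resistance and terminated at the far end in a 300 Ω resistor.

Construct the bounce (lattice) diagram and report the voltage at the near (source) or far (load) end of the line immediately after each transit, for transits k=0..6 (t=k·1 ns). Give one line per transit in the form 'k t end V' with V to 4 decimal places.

0 0 source 1.2857
1 1 load 1.7143
2 2 source 1.7755
3 3 load 1.7959
4 4 source 1.7988
5 5 load 1.7998
6 6 source 1.7999

Γ_L=0.333333, Γ_S=0.142857; launch V₁=3·150/350=1.285714
k=0 src: V=1.2857
k=1 load: inc=1.285714, refl=1.285714·0.333333=0.4286; V=0.000000+1.285714+0.428571=1.7143
k=2 src: inc=0.428571, refl=0.428571·0.142857=0.0612; V=1.285714+0.428571+0.061224=1.7755
k=3 load: inc=0.061224, refl=0.061224·0.333333=0.0204; V=1.714286+0.061224+0.020408=1.7959
k=4 src: inc=0.020408, refl=0.020408·0.142857=0.0029; V=1.775510+0.020408+0.002915=1.7988
k=5 load: inc=0.002915, refl=0.002915·0.333333=0.0010; V=1.795918+0.002915+0.000972=1.7998
k=6 src: inc=0.000972, refl=0.000972·0.142857=0.0001; V=1.798834+0.000972+0.000139=1.7999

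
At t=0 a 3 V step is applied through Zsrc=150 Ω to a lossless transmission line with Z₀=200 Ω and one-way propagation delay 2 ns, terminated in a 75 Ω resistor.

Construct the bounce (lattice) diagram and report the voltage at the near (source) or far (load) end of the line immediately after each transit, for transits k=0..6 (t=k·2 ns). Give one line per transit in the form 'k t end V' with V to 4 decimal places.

0 0 source 1.7143
1 2 load 0.9351
2 4 source 1.0464
3 6 load 0.9958
4 8 source 1.0030
5 10 load 0.9997
6 12 source 1.0002

Γ_L=-0.454545, Γ_S=-0.142857; launch V₁=3·200/350=1.714286
k=0 src: V=1.7143
k=1 load: inc=1.714286, refl=1.714286·-0.454545=-0.7792; V=0.000000+1.714286+-0.779221=0.9351
k=2 src: inc=-0.779221, refl=-0.779221·-0.142857=0.1113; V=1.714286+-0.779221+0.111317=1.0464
k=3 load: inc=0.111317, refl=0.111317·-0.454545=-0.0506; V=0.935065+0.111317+-0.050599=0.9958
k=4 src: inc=-0.050599, refl=-0.050599·-0.142857=0.0072; V=1.046382+-0.050599+0.007228=1.0030
k=5 load: inc=0.007228, refl=0.007228·-0.454545=-0.0033; V=0.995783+0.007228+-0.003286=0.9997
k=6 src: inc=-0.003286, refl=-0.003286·-0.142857=0.0005; V=1.003012+-0.003286+0.000469=1.0002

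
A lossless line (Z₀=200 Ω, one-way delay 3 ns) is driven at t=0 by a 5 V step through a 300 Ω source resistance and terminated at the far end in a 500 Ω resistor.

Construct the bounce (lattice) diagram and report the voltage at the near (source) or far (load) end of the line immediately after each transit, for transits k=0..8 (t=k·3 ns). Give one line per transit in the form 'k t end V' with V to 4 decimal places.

0 0 source 2.0000
1 3 load 2.8571
2 6 source 3.0286
3 9 load 3.1020
4 12 source 3.1167
5 15 load 3.1230
6 18 source 3.1243
7 21 load 3.1248
8 24 source 3.1249

Γ_L=0.428571, Γ_S=0.200000; launch V₁=5·200/500=2.000000
k=0 src: V=2.0000
k=1 load: inc=2.000000, refl=2.000000·0.428571=0.8571; V=0.000000+2.000000+0.857143=2.8571
k=2 src: inc=0.857143, refl=0.857143·0.200000=0.1714; V=2.000000+0.857143+0.171429=3.0286
k=3 load: inc=0.171429, refl=0.171429·0.428571=0.0735; V=2.857143+0.171429+0.073469=3.1020
k=4 src: inc=0.073469, refl=0.073469·0.200000=0.0147; V=3.028571+0.073469+0.014694=3.1167
k=5 load: inc=0.014694, refl=0.014694·0.428571=0.0063; V=3.102041+0.014694+0.006297=3.1230
k=6 src: inc=0.006297, refl=0.006297·0.200000=0.0013; V=3.116735+0.006297+0.001259=3.1243
k=7 load: inc=0.001259, refl=0.001259·0.428571=0.0005; V=3.123032+0.001259+0.000540=3.1248
k=8 src: inc=0.000540, refl=0.000540·0.200000=0.0001; V=3.124292+0.000540+0.000108=3.1249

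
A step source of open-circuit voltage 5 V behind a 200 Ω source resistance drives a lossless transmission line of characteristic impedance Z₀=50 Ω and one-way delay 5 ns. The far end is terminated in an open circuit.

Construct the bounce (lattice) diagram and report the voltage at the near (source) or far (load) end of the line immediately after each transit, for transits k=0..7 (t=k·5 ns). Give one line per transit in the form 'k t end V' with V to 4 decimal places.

Γ_L=1.000000, Γ_S=0.600000; launch V₁=5·50/250=1.000000
k=0 src: V=1.0000
k=1 load: inc=1.000000, refl=1.000000·1.000000=1.0000; V=0.000000+1.000000+1.000000=2.0000
k=2 src: inc=1.000000, refl=1.000000·0.600000=0.6000; V=1.000000+1.000000+0.600000=2.6000
k=3 load: inc=0.600000, refl=0.600000·1.000000=0.6000; V=2.000000+0.600000+0.600000=3.2000
k=4 src: inc=0.600000, refl=0.600000·0.600000=0.3600; V=2.600000+0.600000+0.360000=3.5600
k=5 load: inc=0.360000, refl=0.360000·1.000000=0.3600; V=3.200000+0.360000+0.360000=3.9200
k=6 src: inc=0.360000, refl=0.360000·0.600000=0.2160; V=3.560000+0.360000+0.216000=4.1360
k=7 load: inc=0.216000, refl=0.216000·1.000000=0.2160; V=3.920000+0.216000+0.216000=4.3520

0 0 source 1.0000
1 5 load 2.0000
2 10 source 2.6000
3 15 load 3.2000
4 20 source 3.5600
5 25 load 3.9200
6 30 source 4.1360
7 35 load 4.3520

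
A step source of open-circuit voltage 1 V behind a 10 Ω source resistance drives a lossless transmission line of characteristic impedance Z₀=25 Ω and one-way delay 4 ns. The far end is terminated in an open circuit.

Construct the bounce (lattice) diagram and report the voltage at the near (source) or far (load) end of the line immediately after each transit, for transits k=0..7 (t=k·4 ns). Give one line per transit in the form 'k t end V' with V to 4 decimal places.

0 0 source 0.7143
1 4 load 1.4286
2 8 source 1.1224
3 12 load 0.8163
4 16 source 0.9475
5 20 load 1.0787
6 24 source 1.0225
7 28 load 0.9663

Γ_L=1.000000, Γ_S=-0.428571; launch V₁=1·25/35=0.714286
k=0 src: V=0.7143
k=1 load: inc=0.714286, refl=0.714286·1.000000=0.7143; V=0.000000+0.714286+0.714286=1.4286
k=2 src: inc=0.714286, refl=0.714286·-0.428571=-0.3061; V=0.714286+0.714286+-0.306122=1.1224
k=3 load: inc=-0.306122, refl=-0.306122·1.000000=-0.3061; V=1.428571+-0.306122+-0.306122=0.8163
k=4 src: inc=-0.306122, refl=-0.306122·-0.428571=0.1312; V=1.122449+-0.306122+0.131195=0.9475
k=5 load: inc=0.131195, refl=0.131195·1.000000=0.1312; V=0.816327+0.131195+0.131195=1.0787
k=6 src: inc=0.131195, refl=0.131195·-0.428571=-0.0562; V=0.947522+0.131195+-0.056227=1.0225
k=7 load: inc=-0.056227, refl=-0.056227·1.000000=-0.0562; V=1.078717+-0.056227+-0.056227=0.9663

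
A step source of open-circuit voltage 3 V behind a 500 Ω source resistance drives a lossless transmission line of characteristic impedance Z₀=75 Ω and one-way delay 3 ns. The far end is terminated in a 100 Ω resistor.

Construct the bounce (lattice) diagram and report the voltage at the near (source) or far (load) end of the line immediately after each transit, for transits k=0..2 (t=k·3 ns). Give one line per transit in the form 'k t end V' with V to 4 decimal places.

0 0 source 0.3913
1 3 load 0.4472
2 6 source 0.4885

Γ_L=0.142857, Γ_S=0.739130; launch V₁=3·75/575=0.391304
k=0 src: V=0.3913
k=1 load: inc=0.391304, refl=0.391304·0.142857=0.0559; V=0.000000+0.391304+0.055901=0.4472
k=2 src: inc=0.055901, refl=0.055901·0.739130=0.0413; V=0.391304+0.055901+0.041318=0.4885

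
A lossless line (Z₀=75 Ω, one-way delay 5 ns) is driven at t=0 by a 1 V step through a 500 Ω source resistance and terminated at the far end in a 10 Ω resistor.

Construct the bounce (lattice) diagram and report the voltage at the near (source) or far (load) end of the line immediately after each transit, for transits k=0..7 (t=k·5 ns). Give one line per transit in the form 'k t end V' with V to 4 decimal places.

0 0 source 0.1304
1 5 load 0.0307
2 10 source -0.0430
3 15 load 0.0133
4 20 source 0.0550
5 25 load 0.0231
6 30 source -0.0004
7 35 load 0.0176

Γ_L=-0.764706, Γ_S=0.739130; launch V₁=1·75/575=0.130435
k=0 src: V=0.1304
k=1 load: inc=0.130435, refl=0.130435·-0.764706=-0.0997; V=0.000000+0.130435+-0.099744=0.0307
k=2 src: inc=-0.099744, refl=-0.099744·0.739130=-0.0737; V=0.130435+-0.099744+-0.073724=-0.0430
k=3 load: inc=-0.073724, refl=-0.073724·-0.764706=0.0564; V=0.030691+-0.073724+0.056377=0.0133
k=4 src: inc=0.056377, refl=0.056377·0.739130=0.0417; V=-0.043033+0.056377+0.041670=0.0550
k=5 load: inc=0.041670, refl=0.041670·-0.764706=-0.0319; V=0.013344+0.041670+-0.031865=0.0231
k=6 src: inc=-0.031865, refl=-0.031865·0.739130=-0.0236; V=0.055014+-0.031865+-0.023553=-0.0004
k=7 load: inc=-0.023553, refl=-0.023553·-0.764706=0.0180; V=0.023148+-0.023553+0.018011=0.0176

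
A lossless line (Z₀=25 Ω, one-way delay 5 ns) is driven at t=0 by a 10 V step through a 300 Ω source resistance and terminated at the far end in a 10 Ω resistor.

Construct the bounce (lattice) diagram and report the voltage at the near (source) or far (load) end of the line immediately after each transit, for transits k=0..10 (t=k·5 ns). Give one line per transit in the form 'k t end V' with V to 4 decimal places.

0 0 source 0.7692
1 5 load 0.4396
2 10 source 0.1606
3 15 load 0.2802
4 20 source 0.3813
5 25 load 0.3380
6 30 source 0.3013
7 35 load 0.3170
8 40 source 0.3303
9 45 load 0.3246
10 50 source 0.3198

Γ_L=-0.428571, Γ_S=0.846154; launch V₁=10·25/325=0.769231
k=0 src: V=0.7692
k=1 load: inc=0.769231, refl=0.769231·-0.428571=-0.3297; V=0.000000+0.769231+-0.329670=0.4396
k=2 src: inc=-0.329670, refl=-0.329670·0.846154=-0.2790; V=0.769231+-0.329670+-0.278952=0.1606
k=3 load: inc=-0.278952, refl=-0.278952·-0.428571=0.1196; V=0.439560+-0.278952+0.119551=0.2802
k=4 src: inc=0.119551, refl=0.119551·0.846154=0.1012; V=0.160609+0.119551+0.101158=0.3813
k=5 load: inc=0.101158, refl=0.101158·-0.428571=-0.0434; V=0.280159+0.101158+-0.043354=0.3380
k=6 src: inc=-0.043354, refl=-0.043354·0.846154=-0.0367; V=0.381318+-0.043354+-0.036684=0.3013
k=7 load: inc=-0.036684, refl=-0.036684·-0.428571=0.0157; V=0.337964+-0.036684+0.015722=0.3170
k=8 src: inc=0.015722, refl=0.015722·0.846154=0.0133; V=0.301280+0.015722+0.013303=0.3303
k=9 load: inc=0.013303, refl=0.013303·-0.428571=-0.0057; V=0.317002+0.013303+-0.005701=0.3246
k=10 src: inc=-0.005701, refl=-0.005701·0.846154=-0.0048; V=0.330305+-0.005701+-0.004824=0.3198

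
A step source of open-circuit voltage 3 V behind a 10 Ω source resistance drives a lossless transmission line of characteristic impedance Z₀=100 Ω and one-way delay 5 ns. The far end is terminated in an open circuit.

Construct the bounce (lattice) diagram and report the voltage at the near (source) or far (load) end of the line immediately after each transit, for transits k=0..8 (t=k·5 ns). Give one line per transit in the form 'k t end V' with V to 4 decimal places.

0 0 source 2.7273
1 5 load 5.4545
2 10 source 3.2231
3 15 load 0.9917
4 20 source 2.8174
5 25 load 4.6431
6 30 source 3.1494
7 35 load 1.6556
8 40 source 2.8778

Γ_L=1.000000, Γ_S=-0.818182; launch V₁=3·100/110=2.727273
k=0 src: V=2.7273
k=1 load: inc=2.727273, refl=2.727273·1.000000=2.7273; V=0.000000+2.727273+2.727273=5.4545
k=2 src: inc=2.727273, refl=2.727273·-0.818182=-2.2314; V=2.727273+2.727273+-2.231405=3.2231
k=3 load: inc=-2.231405, refl=-2.231405·1.000000=-2.2314; V=5.454545+-2.231405+-2.231405=0.9917
k=4 src: inc=-2.231405, refl=-2.231405·-0.818182=1.8257; V=3.223140+-2.231405+1.825695=2.8174
k=5 load: inc=1.825695, refl=1.825695·1.000000=1.8257; V=0.991736+1.825695+1.825695=4.6431
k=6 src: inc=1.825695, refl=1.825695·-0.818182=-1.4938; V=2.817431+1.825695+-1.493750=3.1494
k=7 load: inc=-1.493750, refl=-1.493750·1.000000=-1.4938; V=4.643125+-1.493750+-1.493750=1.6556
k=8 src: inc=-1.493750, refl=-1.493750·-0.818182=1.2222; V=3.149375+-1.493750+1.222159=2.8778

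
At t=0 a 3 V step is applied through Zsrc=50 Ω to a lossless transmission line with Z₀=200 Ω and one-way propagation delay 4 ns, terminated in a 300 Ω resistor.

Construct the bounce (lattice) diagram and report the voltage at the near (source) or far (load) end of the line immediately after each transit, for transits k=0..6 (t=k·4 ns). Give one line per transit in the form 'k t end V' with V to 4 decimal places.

Γ_L=0.200000, Γ_S=-0.600000; launch V₁=3·200/250=2.400000
k=0 src: V=2.4000
k=1 load: inc=2.400000, refl=2.400000·0.200000=0.4800; V=0.000000+2.400000+0.480000=2.8800
k=2 src: inc=0.480000, refl=0.480000·-0.600000=-0.2880; V=2.400000+0.480000+-0.288000=2.5920
k=3 load: inc=-0.288000, refl=-0.288000·0.200000=-0.0576; V=2.880000+-0.288000+-0.057600=2.5344
k=4 src: inc=-0.057600, refl=-0.057600·-0.600000=0.0346; V=2.592000+-0.057600+0.034560=2.5690
k=5 load: inc=0.034560, refl=0.034560·0.200000=0.0069; V=2.534400+0.034560+0.006912=2.5759
k=6 src: inc=0.006912, refl=0.006912·-0.600000=-0.0041; V=2.568960+0.006912+-0.004147=2.5717

0 0 source 2.4000
1 4 load 2.8800
2 8 source 2.5920
3 12 load 2.5344
4 16 source 2.5690
5 20 load 2.5759
6 24 source 2.5717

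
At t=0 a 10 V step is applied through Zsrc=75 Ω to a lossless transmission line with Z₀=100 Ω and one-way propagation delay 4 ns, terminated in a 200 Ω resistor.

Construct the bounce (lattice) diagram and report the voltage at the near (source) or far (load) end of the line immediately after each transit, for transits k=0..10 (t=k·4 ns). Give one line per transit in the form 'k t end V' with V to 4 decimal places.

0 0 source 5.7143
1 4 load 7.6190
2 8 source 7.3469
3 12 load 7.2562
4 16 source 7.2692
5 20 load 7.2735
6 24 source 7.2729
7 28 load 7.2727
8 32 source 7.2727
9 36 load 7.2727
10 40 source 7.2727

Γ_L=0.333333, Γ_S=-0.142857; launch V₁=10·100/175=5.714286
k=0 src: V=5.7143
k=1 load: inc=5.714286, refl=5.714286·0.333333=1.9048; V=0.000000+5.714286+1.904762=7.6190
k=2 src: inc=1.904762, refl=1.904762·-0.142857=-0.2721; V=5.714286+1.904762+-0.272109=7.3469
k=3 load: inc=-0.272109, refl=-0.272109·0.333333=-0.0907; V=7.619048+-0.272109+-0.090703=7.2562
k=4 src: inc=-0.090703, refl=-0.090703·-0.142857=0.0130; V=7.346939+-0.090703+0.012958=7.2692
k=5 load: inc=0.012958, refl=0.012958·0.333333=0.0043; V=7.256236+0.012958+0.004319=7.2735
k=6 src: inc=0.004319, refl=0.004319·-0.142857=-0.0006; V=7.269193+0.004319+-0.000617=7.2729
k=7 load: inc=-0.000617, refl=-0.000617·0.333333=-0.0002; V=7.273513+-0.000617+-0.000206=7.2727
k=8 src: inc=-0.000206, refl=-0.000206·-0.142857=0.0000; V=7.272896+-0.000206+0.000029=7.2727
k=9 load: inc=0.000029, refl=0.000029·0.333333=0.0000; V=7.272690+0.000029+0.000010=7.2727
k=10 src: inc=0.000010, refl=0.000010·-0.142857=-0.0000; V=7.272719+0.000010+-0.000001=7.2727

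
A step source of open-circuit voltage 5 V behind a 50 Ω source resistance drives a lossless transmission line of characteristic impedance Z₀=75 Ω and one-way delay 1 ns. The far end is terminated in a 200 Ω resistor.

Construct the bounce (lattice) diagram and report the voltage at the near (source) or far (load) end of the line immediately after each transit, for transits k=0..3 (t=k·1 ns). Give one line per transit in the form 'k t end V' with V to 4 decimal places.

Γ_L=0.454545, Γ_S=-0.200000; launch V₁=5·75/125=3.000000
k=0 src: V=3.0000
k=1 load: inc=3.000000, refl=3.000000·0.454545=1.3636; V=0.000000+3.000000+1.363636=4.3636
k=2 src: inc=1.363636, refl=1.363636·-0.200000=-0.2727; V=3.000000+1.363636+-0.272727=4.0909
k=3 load: inc=-0.272727, refl=-0.272727·0.454545=-0.1240; V=4.363636+-0.272727+-0.123967=3.9669

0 0 source 3.0000
1 1 load 4.3636
2 2 source 4.0909
3 3 load 3.9669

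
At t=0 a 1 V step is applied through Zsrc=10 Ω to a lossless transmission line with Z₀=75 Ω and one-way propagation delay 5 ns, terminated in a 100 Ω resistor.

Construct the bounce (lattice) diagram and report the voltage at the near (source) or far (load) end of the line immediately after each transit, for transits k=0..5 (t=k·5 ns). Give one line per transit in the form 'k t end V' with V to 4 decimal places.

0 0 source 0.8824
1 5 load 1.0084
2 10 source 0.9120
3 15 load 0.8982
4 20 source 0.9088
5 25 load 0.9103

Γ_L=0.142857, Γ_S=-0.764706; launch V₁=1·75/85=0.882353
k=0 src: V=0.8824
k=1 load: inc=0.882353, refl=0.882353·0.142857=0.1261; V=0.000000+0.882353+0.126050=1.0084
k=2 src: inc=0.126050, refl=0.126050·-0.764706=-0.0964; V=0.882353+0.126050+-0.096391=0.9120
k=3 load: inc=-0.096391, refl=-0.096391·0.142857=-0.0138; V=1.008403+-0.096391+-0.013770=0.8982
k=4 src: inc=-0.013770, refl=-0.013770·-0.764706=0.0105; V=0.912012+-0.013770+0.010530=0.9088
k=5 load: inc=0.010530, refl=0.010530·0.142857=0.0015; V=0.898242+0.010530+0.001504=0.9103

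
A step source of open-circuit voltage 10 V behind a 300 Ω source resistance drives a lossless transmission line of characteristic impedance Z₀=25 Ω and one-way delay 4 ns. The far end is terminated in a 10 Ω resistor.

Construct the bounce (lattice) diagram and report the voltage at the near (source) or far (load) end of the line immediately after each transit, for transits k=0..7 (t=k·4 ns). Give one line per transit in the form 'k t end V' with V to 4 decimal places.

0 0 source 0.7692
1 4 load 0.4396
2 8 source 0.1606
3 12 load 0.2802
4 16 source 0.3813
5 20 load 0.3380
6 24 source 0.3013
7 28 load 0.3170

Γ_L=-0.428571, Γ_S=0.846154; launch V₁=10·25/325=0.769231
k=0 src: V=0.7692
k=1 load: inc=0.769231, refl=0.769231·-0.428571=-0.3297; V=0.000000+0.769231+-0.329670=0.4396
k=2 src: inc=-0.329670, refl=-0.329670·0.846154=-0.2790; V=0.769231+-0.329670+-0.278952=0.1606
k=3 load: inc=-0.278952, refl=-0.278952·-0.428571=0.1196; V=0.439560+-0.278952+0.119551=0.2802
k=4 src: inc=0.119551, refl=0.119551·0.846154=0.1012; V=0.160609+0.119551+0.101158=0.3813
k=5 load: inc=0.101158, refl=0.101158·-0.428571=-0.0434; V=0.280159+0.101158+-0.043354=0.3380
k=6 src: inc=-0.043354, refl=-0.043354·0.846154=-0.0367; V=0.381318+-0.043354+-0.036684=0.3013
k=7 load: inc=-0.036684, refl=-0.036684·-0.428571=0.0157; V=0.337964+-0.036684+0.015722=0.3170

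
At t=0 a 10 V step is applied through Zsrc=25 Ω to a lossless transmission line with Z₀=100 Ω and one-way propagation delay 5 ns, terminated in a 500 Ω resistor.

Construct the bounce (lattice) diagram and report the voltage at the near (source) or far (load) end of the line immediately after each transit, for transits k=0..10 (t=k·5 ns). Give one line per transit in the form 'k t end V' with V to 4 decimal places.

Γ_L=0.666667, Γ_S=-0.600000; launch V₁=10·100/125=8.000000
k=0 src: V=8.0000
k=1 load: inc=8.000000, refl=8.000000·0.666667=5.3333; V=0.000000+8.000000+5.333333=13.3333
k=2 src: inc=5.333333, refl=5.333333·-0.600000=-3.2000; V=8.000000+5.333333+-3.200000=10.1333
k=3 load: inc=-3.200000, refl=-3.200000·0.666667=-2.1333; V=13.333333+-3.200000+-2.133333=8.0000
k=4 src: inc=-2.133333, refl=-2.133333·-0.600000=1.2800; V=10.133333+-2.133333+1.280000=9.2800
k=5 load: inc=1.280000, refl=1.280000·0.666667=0.8533; V=8.000000+1.280000+0.853333=10.1333
k=6 src: inc=0.853333, refl=0.853333·-0.600000=-0.5120; V=9.280000+0.853333+-0.512000=9.6213
k=7 load: inc=-0.512000, refl=-0.512000·0.666667=-0.3413; V=10.133333+-0.512000+-0.341333=9.2800
k=8 src: inc=-0.341333, refl=-0.341333·-0.600000=0.2048; V=9.621333+-0.341333+0.204800=9.4848
k=9 load: inc=0.204800, refl=0.204800·0.666667=0.1365; V=9.280000+0.204800+0.136533=9.6213
k=10 src: inc=0.136533, refl=0.136533·-0.600000=-0.0819; V=9.484800+0.136533+-0.081920=9.5394

0 0 source 8.0000
1 5 load 13.3333
2 10 source 10.1333
3 15 load 8.0000
4 20 source 9.2800
5 25 load 10.1333
6 30 source 9.6213
7 35 load 9.2800
8 40 source 9.4848
9 45 load 9.6213
10 50 source 9.5394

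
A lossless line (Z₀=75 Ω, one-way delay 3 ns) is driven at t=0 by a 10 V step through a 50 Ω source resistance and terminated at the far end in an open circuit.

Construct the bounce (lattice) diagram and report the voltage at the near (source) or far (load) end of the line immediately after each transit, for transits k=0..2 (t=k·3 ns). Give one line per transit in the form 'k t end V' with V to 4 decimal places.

Γ_L=1.000000, Γ_S=-0.200000; launch V₁=10·75/125=6.000000
k=0 src: V=6.0000
k=1 load: inc=6.000000, refl=6.000000·1.000000=6.0000; V=0.000000+6.000000+6.000000=12.0000
k=2 src: inc=6.000000, refl=6.000000·-0.200000=-1.2000; V=6.000000+6.000000+-1.200000=10.8000

0 0 source 6.0000
1 3 load 12.0000
2 6 source 10.8000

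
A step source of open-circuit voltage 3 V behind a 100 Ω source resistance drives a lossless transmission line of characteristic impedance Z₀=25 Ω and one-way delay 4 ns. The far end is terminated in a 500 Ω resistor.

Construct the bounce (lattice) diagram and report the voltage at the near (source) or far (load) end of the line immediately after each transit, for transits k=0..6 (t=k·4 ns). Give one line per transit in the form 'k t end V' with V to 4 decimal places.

0 0 source 0.6000
1 4 load 1.1429
2 8 source 1.4686
3 12 load 1.7633
4 16 source 1.9401
5 20 load 2.1001
6 24 source 2.1960

Γ_L=0.904762, Γ_S=0.600000; launch V₁=3·25/125=0.600000
k=0 src: V=0.6000
k=1 load: inc=0.600000, refl=0.600000·0.904762=0.5429; V=0.000000+0.600000+0.542857=1.1429
k=2 src: inc=0.542857, refl=0.542857·0.600000=0.3257; V=0.600000+0.542857+0.325714=1.4686
k=3 load: inc=0.325714, refl=0.325714·0.904762=0.2947; V=1.142857+0.325714+0.294694=1.7633
k=4 src: inc=0.294694, refl=0.294694·0.600000=0.1768; V=1.468571+0.294694+0.176816=1.9401
k=5 load: inc=0.176816, refl=0.176816·0.904762=0.1600; V=1.763265+0.176816+0.159977=2.1001
k=6 src: inc=0.159977, refl=0.159977·0.600000=0.0960; V=1.940082+0.159977+0.095986=2.1960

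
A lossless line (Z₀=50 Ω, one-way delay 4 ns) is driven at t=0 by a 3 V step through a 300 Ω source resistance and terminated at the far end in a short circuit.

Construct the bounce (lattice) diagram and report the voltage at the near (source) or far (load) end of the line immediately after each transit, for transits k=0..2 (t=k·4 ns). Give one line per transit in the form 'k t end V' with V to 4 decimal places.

Γ_L=-1.000000, Γ_S=0.714286; launch V₁=3·50/350=0.428571
k=0 src: V=0.4286
k=1 load: inc=0.428571, refl=0.428571·-1.000000=-0.4286; V=0.000000+0.428571+-0.428571=0.0000
k=2 src: inc=-0.428571, refl=-0.428571·0.714286=-0.3061; V=0.428571+-0.428571+-0.306122=-0.3061

0 0 source 0.4286
1 4 load 0.0000
2 8 source -0.3061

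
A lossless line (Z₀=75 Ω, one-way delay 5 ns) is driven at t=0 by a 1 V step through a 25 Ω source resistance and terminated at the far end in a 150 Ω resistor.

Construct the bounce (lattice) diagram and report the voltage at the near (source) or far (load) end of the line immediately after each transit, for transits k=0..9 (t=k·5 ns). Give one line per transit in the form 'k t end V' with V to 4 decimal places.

0 0 source 0.7500
1 5 load 1.0000
2 10 source 0.8750
3 15 load 0.8333
4 20 source 0.8542
5 25 load 0.8611
6 30 source 0.8576
7 35 load 0.8565
8 40 source 0.8571
9 45 load 0.8573

Γ_L=0.333333, Γ_S=-0.500000; launch V₁=1·75/100=0.750000
k=0 src: V=0.7500
k=1 load: inc=0.750000, refl=0.750000·0.333333=0.2500; V=0.000000+0.750000+0.250000=1.0000
k=2 src: inc=0.250000, refl=0.250000·-0.500000=-0.1250; V=0.750000+0.250000+-0.125000=0.8750
k=3 load: inc=-0.125000, refl=-0.125000·0.333333=-0.0417; V=1.000000+-0.125000+-0.041667=0.8333
k=4 src: inc=-0.041667, refl=-0.041667·-0.500000=0.0208; V=0.875000+-0.041667+0.020833=0.8542
k=5 load: inc=0.020833, refl=0.020833·0.333333=0.0069; V=0.833333+0.020833+0.006944=0.8611
k=6 src: inc=0.006944, refl=0.006944·-0.500000=-0.0035; V=0.854167+0.006944+-0.003472=0.8576
k=7 load: inc=-0.003472, refl=-0.003472·0.333333=-0.0012; V=0.861111+-0.003472+-0.001157=0.8565
k=8 src: inc=-0.001157, refl=-0.001157·-0.500000=0.0006; V=0.857639+-0.001157+0.000579=0.8571
k=9 load: inc=0.000579, refl=0.000579·0.333333=0.0002; V=0.856481+0.000579+0.000193=0.8573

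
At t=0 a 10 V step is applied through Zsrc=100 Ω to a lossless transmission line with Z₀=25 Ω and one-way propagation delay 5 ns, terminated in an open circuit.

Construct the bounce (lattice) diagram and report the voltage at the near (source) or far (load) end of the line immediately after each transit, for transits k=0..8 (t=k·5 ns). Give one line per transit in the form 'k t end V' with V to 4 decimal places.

Γ_L=1.000000, Γ_S=0.600000; launch V₁=10·25/125=2.000000
k=0 src: V=2.0000
k=1 load: inc=2.000000, refl=2.000000·1.000000=2.0000; V=0.000000+2.000000+2.000000=4.0000
k=2 src: inc=2.000000, refl=2.000000·0.600000=1.2000; V=2.000000+2.000000+1.200000=5.2000
k=3 load: inc=1.200000, refl=1.200000·1.000000=1.2000; V=4.000000+1.200000+1.200000=6.4000
k=4 src: inc=1.200000, refl=1.200000·0.600000=0.7200; V=5.200000+1.200000+0.720000=7.1200
k=5 load: inc=0.720000, refl=0.720000·1.000000=0.7200; V=6.400000+0.720000+0.720000=7.8400
k=6 src: inc=0.720000, refl=0.720000·0.600000=0.4320; V=7.120000+0.720000+0.432000=8.2720
k=7 load: inc=0.432000, refl=0.432000·1.000000=0.4320; V=7.840000+0.432000+0.432000=8.7040
k=8 src: inc=0.432000, refl=0.432000·0.600000=0.2592; V=8.272000+0.432000+0.259200=8.9632

0 0 source 2.0000
1 5 load 4.0000
2 10 source 5.2000
3 15 load 6.4000
4 20 source 7.1200
5 25 load 7.8400
6 30 source 8.2720
7 35 load 8.7040
8 40 source 8.9632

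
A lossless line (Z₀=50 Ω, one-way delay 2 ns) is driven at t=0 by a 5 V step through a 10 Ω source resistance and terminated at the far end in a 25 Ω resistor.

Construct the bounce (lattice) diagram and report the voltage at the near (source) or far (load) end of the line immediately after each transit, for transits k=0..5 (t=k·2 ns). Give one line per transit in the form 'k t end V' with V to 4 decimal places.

Γ_L=-0.333333, Γ_S=-0.666667; launch V₁=5·50/60=4.166667
k=0 src: V=4.1667
k=1 load: inc=4.166667, refl=4.166667·-0.333333=-1.3889; V=0.000000+4.166667+-1.388889=2.7778
k=2 src: inc=-1.388889, refl=-1.388889·-0.666667=0.9259; V=4.166667+-1.388889+0.925926=3.7037
k=3 load: inc=0.925926, refl=0.925926·-0.333333=-0.3086; V=2.777778+0.925926+-0.308642=3.3951
k=4 src: inc=-0.308642, refl=-0.308642·-0.666667=0.2058; V=3.703704+-0.308642+0.205761=3.6008
k=5 load: inc=0.205761, refl=0.205761·-0.333333=-0.0686; V=3.395062+0.205761+-0.068587=3.5322

0 0 source 4.1667
1 2 load 2.7778
2 4 source 3.7037
3 6 load 3.3951
4 8 source 3.6008
5 10 load 3.5322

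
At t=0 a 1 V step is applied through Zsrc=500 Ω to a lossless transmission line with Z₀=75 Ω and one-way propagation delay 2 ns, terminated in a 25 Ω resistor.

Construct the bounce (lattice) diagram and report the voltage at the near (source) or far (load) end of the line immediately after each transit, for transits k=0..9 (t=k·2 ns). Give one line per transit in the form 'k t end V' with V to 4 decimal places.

0 0 source 0.1304
1 2 load 0.0652
2 4 source 0.0170
3 6 load 0.0411
4 8 source 0.0589
5 10 load 0.0500
6 12 source 0.0434
7 14 load 0.0467
8 16 source 0.0492
9 18 load 0.0479

Γ_L=-0.500000, Γ_S=0.739130; launch V₁=1·75/575=0.130435
k=0 src: V=0.1304
k=1 load: inc=0.130435, refl=0.130435·-0.500000=-0.0652; V=0.000000+0.130435+-0.065217=0.0652
k=2 src: inc=-0.065217, refl=-0.065217·0.739130=-0.0482; V=0.130435+-0.065217+-0.048204=0.0170
k=3 load: inc=-0.048204, refl=-0.048204·-0.500000=0.0241; V=0.065217+-0.048204+0.024102=0.0411
k=4 src: inc=0.024102, refl=0.024102·0.739130=0.0178; V=0.017013+0.024102+0.017815=0.0589
k=5 load: inc=0.017815, refl=0.017815·-0.500000=-0.0089; V=0.041115+0.017815+-0.008907=0.0500
k=6 src: inc=-0.008907, refl=-0.008907·0.739130=-0.0066; V=0.058930+-0.008907+-0.006584=0.0434
k=7 load: inc=-0.006584, refl=-0.006584·-0.500000=0.0033; V=0.050023+-0.006584+0.003292=0.0467
k=8 src: inc=0.003292, refl=0.003292·0.739130=0.0024; V=0.043439+0.003292+0.002433=0.0492
k=9 load: inc=0.002433, refl=0.002433·-0.500000=-0.0012; V=0.046731+0.002433+-0.001217=0.0479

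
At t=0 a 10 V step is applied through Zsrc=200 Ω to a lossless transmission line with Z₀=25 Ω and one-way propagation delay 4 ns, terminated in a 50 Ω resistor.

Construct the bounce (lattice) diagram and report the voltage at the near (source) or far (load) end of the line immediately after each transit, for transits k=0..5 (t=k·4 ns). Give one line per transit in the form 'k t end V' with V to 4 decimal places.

Γ_L=0.333333, Γ_S=0.777778; launch V₁=10·25/225=1.111111
k=0 src: V=1.1111
k=1 load: inc=1.111111, refl=1.111111·0.333333=0.3704; V=0.000000+1.111111+0.370370=1.4815
k=2 src: inc=0.370370, refl=0.370370·0.777778=0.2881; V=1.111111+0.370370+0.288066=1.7695
k=3 load: inc=0.288066, refl=0.288066·0.333333=0.0960; V=1.481481+0.288066+0.096022=1.8656
k=4 src: inc=0.096022, refl=0.096022·0.777778=0.0747; V=1.769547+0.096022+0.074684=1.9403
k=5 load: inc=0.074684, refl=0.074684·0.333333=0.0249; V=1.865569+0.074684+0.024895=1.9651

0 0 source 1.1111
1 4 load 1.4815
2 8 source 1.7695
3 12 load 1.8656
4 16 source 1.9403
5 20 load 1.9651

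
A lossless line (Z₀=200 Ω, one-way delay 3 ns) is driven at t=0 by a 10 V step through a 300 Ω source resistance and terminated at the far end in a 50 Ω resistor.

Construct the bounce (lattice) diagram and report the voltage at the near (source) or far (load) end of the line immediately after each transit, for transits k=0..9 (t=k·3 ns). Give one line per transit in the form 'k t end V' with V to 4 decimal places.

0 0 source 4.0000
1 3 load 1.6000
2 6 source 1.1200
3 9 load 1.4080
4 12 source 1.4656
5 15 load 1.4310
6 18 source 1.4241
7 21 load 1.4283
8 24 source 1.4291
9 27 load 1.4286

Γ_L=-0.600000, Γ_S=0.200000; launch V₁=10·200/500=4.000000
k=0 src: V=4.0000
k=1 load: inc=4.000000, refl=4.000000·-0.600000=-2.4000; V=0.000000+4.000000+-2.400000=1.6000
k=2 src: inc=-2.400000, refl=-2.400000·0.200000=-0.4800; V=4.000000+-2.400000+-0.480000=1.1200
k=3 load: inc=-0.480000, refl=-0.480000·-0.600000=0.2880; V=1.600000+-0.480000+0.288000=1.4080
k=4 src: inc=0.288000, refl=0.288000·0.200000=0.0576; V=1.120000+0.288000+0.057600=1.4656
k=5 load: inc=0.057600, refl=0.057600·-0.600000=-0.0346; V=1.408000+0.057600+-0.034560=1.4310
k=6 src: inc=-0.034560, refl=-0.034560·0.200000=-0.0069; V=1.465600+-0.034560+-0.006912=1.4241
k=7 load: inc=-0.006912, refl=-0.006912·-0.600000=0.0041; V=1.431040+-0.006912+0.004147=1.4283
k=8 src: inc=0.004147, refl=0.004147·0.200000=0.0008; V=1.424128+0.004147+0.000829=1.4291
k=9 load: inc=0.000829, refl=0.000829·-0.600000=-0.0005; V=1.428275+0.000829+-0.000498=1.4286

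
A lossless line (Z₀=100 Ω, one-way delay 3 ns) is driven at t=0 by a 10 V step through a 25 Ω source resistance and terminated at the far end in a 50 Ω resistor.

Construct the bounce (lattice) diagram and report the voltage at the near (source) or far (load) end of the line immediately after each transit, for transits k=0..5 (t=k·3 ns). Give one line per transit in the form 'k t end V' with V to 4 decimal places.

Γ_L=-0.333333, Γ_S=-0.600000; launch V₁=10·100/125=8.000000
k=0 src: V=8.0000
k=1 load: inc=8.000000, refl=8.000000·-0.333333=-2.6667; V=0.000000+8.000000+-2.666667=5.3333
k=2 src: inc=-2.666667, refl=-2.666667·-0.600000=1.6000; V=8.000000+-2.666667+1.600000=6.9333
k=3 load: inc=1.600000, refl=1.600000·-0.333333=-0.5333; V=5.333333+1.600000+-0.533333=6.4000
k=4 src: inc=-0.533333, refl=-0.533333·-0.600000=0.3200; V=6.933333+-0.533333+0.320000=6.7200
k=5 load: inc=0.320000, refl=0.320000·-0.333333=-0.1067; V=6.400000+0.320000+-0.106667=6.6133

0 0 source 8.0000
1 3 load 5.3333
2 6 source 6.9333
3 9 load 6.4000
4 12 source 6.7200
5 15 load 6.6133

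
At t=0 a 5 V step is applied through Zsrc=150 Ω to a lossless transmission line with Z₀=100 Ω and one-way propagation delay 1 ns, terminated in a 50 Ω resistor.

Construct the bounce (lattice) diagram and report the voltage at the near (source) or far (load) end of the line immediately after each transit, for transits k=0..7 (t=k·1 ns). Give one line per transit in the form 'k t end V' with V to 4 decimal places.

0 0 source 2.0000
1 1 load 1.3333
2 2 source 1.2000
3 3 load 1.2444
4 4 source 1.2533
5 5 load 1.2504
6 6 source 1.2498
7 7 load 1.2500

Γ_L=-0.333333, Γ_S=0.200000; launch V₁=5·100/250=2.000000
k=0 src: V=2.0000
k=1 load: inc=2.000000, refl=2.000000·-0.333333=-0.6667; V=0.000000+2.000000+-0.666667=1.3333
k=2 src: inc=-0.666667, refl=-0.666667·0.200000=-0.1333; V=2.000000+-0.666667+-0.133333=1.2000
k=3 load: inc=-0.133333, refl=-0.133333·-0.333333=0.0444; V=1.333333+-0.133333+0.044444=1.2444
k=4 src: inc=0.044444, refl=0.044444·0.200000=0.0089; V=1.200000+0.044444+0.008889=1.2533
k=5 load: inc=0.008889, refl=0.008889·-0.333333=-0.0030; V=1.244444+0.008889+-0.002963=1.2504
k=6 src: inc=-0.002963, refl=-0.002963·0.200000=-0.0006; V=1.253333+-0.002963+-0.000593=1.2498
k=7 load: inc=-0.000593, refl=-0.000593·-0.333333=0.0002; V=1.250370+-0.000593+0.000198=1.2500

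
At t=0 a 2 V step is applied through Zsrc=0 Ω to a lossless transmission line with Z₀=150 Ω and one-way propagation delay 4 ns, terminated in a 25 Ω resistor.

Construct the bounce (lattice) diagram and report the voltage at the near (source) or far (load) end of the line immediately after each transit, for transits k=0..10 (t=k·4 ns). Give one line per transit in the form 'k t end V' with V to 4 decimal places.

0 0 source 2.0000
1 4 load 0.5714
2 8 source 2.0000
3 12 load 0.9796
4 16 source 2.0000
5 20 load 1.2711
6 24 source 2.0000
7 28 load 1.4794
8 32 source 2.0000
9 36 load 1.6281
10 40 source 2.0000

Γ_L=-0.714286, Γ_S=-1.000000; launch V₁=2·150/150=2.000000
k=0 src: V=2.0000
k=1 load: inc=2.000000, refl=2.000000·-0.714286=-1.4286; V=0.000000+2.000000+-1.428571=0.5714
k=2 src: inc=-1.428571, refl=-1.428571·-1.000000=1.4286; V=2.000000+-1.428571+1.428571=2.0000
k=3 load: inc=1.428571, refl=1.428571·-0.714286=-1.0204; V=0.571429+1.428571+-1.020408=0.9796
k=4 src: inc=-1.020408, refl=-1.020408·-1.000000=1.0204; V=2.000000+-1.020408+1.020408=2.0000
k=5 load: inc=1.020408, refl=1.020408·-0.714286=-0.7289; V=0.979592+1.020408+-0.728863=1.2711
k=6 src: inc=-0.728863, refl=-0.728863·-1.000000=0.7289; V=2.000000+-0.728863+0.728863=2.0000
k=7 load: inc=0.728863, refl=0.728863·-0.714286=-0.5206; V=1.271137+0.728863+-0.520616=1.4794
k=8 src: inc=-0.520616, refl=-0.520616·-1.000000=0.5206; V=2.000000+-0.520616+0.520616=2.0000
k=9 load: inc=0.520616, refl=0.520616·-0.714286=-0.3719; V=1.479384+0.520616+-0.371869=1.6281
k=10 src: inc=-0.371869, refl=-0.371869·-1.000000=0.3719; V=2.000000+-0.371869+0.371869=2.0000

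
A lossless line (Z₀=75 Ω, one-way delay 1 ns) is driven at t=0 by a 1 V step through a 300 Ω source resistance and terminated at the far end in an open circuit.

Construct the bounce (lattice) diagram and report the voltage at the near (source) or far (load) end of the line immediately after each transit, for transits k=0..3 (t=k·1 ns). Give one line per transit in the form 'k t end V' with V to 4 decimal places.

Γ_L=1.000000, Γ_S=0.600000; launch V₁=1·75/375=0.200000
k=0 src: V=0.2000
k=1 load: inc=0.200000, refl=0.200000·1.000000=0.2000; V=0.000000+0.200000+0.200000=0.4000
k=2 src: inc=0.200000, refl=0.200000·0.600000=0.1200; V=0.200000+0.200000+0.120000=0.5200
k=3 load: inc=0.120000, refl=0.120000·1.000000=0.1200; V=0.400000+0.120000+0.120000=0.6400

0 0 source 0.2000
1 1 load 0.4000
2 2 source 0.5200
3 3 load 0.6400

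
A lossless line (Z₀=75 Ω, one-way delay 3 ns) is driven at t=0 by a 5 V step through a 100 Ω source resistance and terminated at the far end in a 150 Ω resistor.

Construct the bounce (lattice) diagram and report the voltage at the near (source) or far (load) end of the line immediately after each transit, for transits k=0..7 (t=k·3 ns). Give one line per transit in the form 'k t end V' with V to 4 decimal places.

0 0 source 2.1429
1 3 load 2.8571
2 6 source 2.9592
3 9 load 2.9932
4 12 source 2.9981
5 15 load 2.9997
6 18 source 2.9999
7 21 load 3.0000

Γ_L=0.333333, Γ_S=0.142857; launch V₁=5·75/175=2.142857
k=0 src: V=2.1429
k=1 load: inc=2.142857, refl=2.142857·0.333333=0.7143; V=0.000000+2.142857+0.714286=2.8571
k=2 src: inc=0.714286, refl=0.714286·0.142857=0.1020; V=2.142857+0.714286+0.102041=2.9592
k=3 load: inc=0.102041, refl=0.102041·0.333333=0.0340; V=2.857143+0.102041+0.034014=2.9932
k=4 src: inc=0.034014, refl=0.034014·0.142857=0.0049; V=2.959184+0.034014+0.004859=2.9981
k=5 load: inc=0.004859, refl=0.004859·0.333333=0.0016; V=2.993197+0.004859+0.001620=2.9997
k=6 src: inc=0.001620, refl=0.001620·0.142857=0.0002; V=2.998056+0.001620+0.000231=2.9999
k=7 load: inc=0.000231, refl=0.000231·0.333333=0.0001; V=2.999676+0.000231+0.000077=3.0000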